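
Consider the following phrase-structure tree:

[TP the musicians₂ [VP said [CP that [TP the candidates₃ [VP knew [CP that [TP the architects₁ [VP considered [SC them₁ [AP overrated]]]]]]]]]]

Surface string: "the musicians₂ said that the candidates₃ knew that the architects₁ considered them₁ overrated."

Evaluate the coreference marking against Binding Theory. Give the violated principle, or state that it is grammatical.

Principle B

The two coindexed NPs are *the architects₁* and *them₁*.
*them₁* is a pronoun. Its binding domain is the embedded TP, whose subject is the architects₁.
*the architects₁* c-commands it within that domain and carries the same index.
The pronoun is locally bound → Principle B violation.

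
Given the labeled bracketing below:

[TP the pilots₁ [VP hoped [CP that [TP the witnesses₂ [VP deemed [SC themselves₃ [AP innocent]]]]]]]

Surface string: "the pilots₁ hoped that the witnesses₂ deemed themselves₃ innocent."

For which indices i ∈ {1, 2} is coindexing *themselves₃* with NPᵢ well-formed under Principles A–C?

{2}

*themselves* is an anaphor, so Principle A applies: it must be bound in its binding domain.
Binding domain of *themselves₃*: the embedded TP, whose subject is the witnesses₂.
*the pilots₁* c-commands the anaphor but is outside its binding domain → cannot satisfy Principle A.
*the witnesses₂* c-commands the anaphor within its binding domain → licit binder.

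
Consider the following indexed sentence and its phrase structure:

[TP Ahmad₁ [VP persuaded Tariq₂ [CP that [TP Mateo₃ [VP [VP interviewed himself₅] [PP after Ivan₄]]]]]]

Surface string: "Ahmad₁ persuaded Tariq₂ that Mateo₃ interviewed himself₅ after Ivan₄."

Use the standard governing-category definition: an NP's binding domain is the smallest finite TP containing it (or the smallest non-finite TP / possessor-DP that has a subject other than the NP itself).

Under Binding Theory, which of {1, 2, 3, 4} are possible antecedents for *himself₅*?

*himself* is an anaphor, so Principle A applies: it must be bound in its binding domain.
Binding domain of *himself₅*: the embedded TP, whose subject is Mateo₃.
*Ahmad₁* c-commands the anaphor but is outside its binding domain → cannot satisfy Principle A.
*Tariq₂* c-commands the anaphor but is outside its binding domain → cannot satisfy Principle A.
*Mateo₃* c-commands the anaphor within its binding domain → licit binder.
*Ivan₄* does not c-command the anaphor → cannot bind it.

{3}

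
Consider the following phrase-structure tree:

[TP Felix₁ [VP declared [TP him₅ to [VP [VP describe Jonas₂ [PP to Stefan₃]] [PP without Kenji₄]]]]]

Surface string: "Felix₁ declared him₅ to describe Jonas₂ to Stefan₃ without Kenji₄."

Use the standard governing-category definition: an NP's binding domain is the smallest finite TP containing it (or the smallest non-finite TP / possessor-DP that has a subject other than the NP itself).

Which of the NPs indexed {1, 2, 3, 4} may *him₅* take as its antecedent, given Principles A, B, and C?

*him* is a pronoun, so Principle B applies: it must be free in its binding domain.
Binding domain of *him₅*: the matrix TP, whose subject is Felix₁.
*Felix₁* c-commands the pronoun within its binding domain → coindexation would violate Principle B.
*Jonas₂*: the pronoun c-commands this R-expression → coindexation would violate Principle C on *Jonas₂*.
*Stefan₃*: the pronoun c-commands this R-expression → coindexation would violate Principle C on *Stefan₃*.
*Kenji₄*: the pronoun c-commands this R-expression → coindexation would violate Principle C on *Kenji₄*.

none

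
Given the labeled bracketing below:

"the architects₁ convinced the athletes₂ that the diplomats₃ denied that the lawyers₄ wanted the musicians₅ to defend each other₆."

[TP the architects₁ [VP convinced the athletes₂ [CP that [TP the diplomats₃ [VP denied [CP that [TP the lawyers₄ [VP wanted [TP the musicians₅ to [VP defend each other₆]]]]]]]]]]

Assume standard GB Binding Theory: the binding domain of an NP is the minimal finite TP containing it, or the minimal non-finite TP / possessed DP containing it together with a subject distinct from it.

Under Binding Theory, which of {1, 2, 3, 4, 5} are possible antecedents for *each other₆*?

*each other* is an anaphor, so Principle A applies: it must be bound in its binding domain.
Binding domain of *each other₆*: the embedded TP, whose subject is the musicians₅.
*the architects₁* c-commands the anaphor but is outside its binding domain → cannot satisfy Principle A.
*the athletes₂* c-commands the anaphor but is outside its binding domain → cannot satisfy Principle A.
*the diplomats₃* c-commands the anaphor but is outside its binding domain → cannot satisfy Principle A.
*the lawyers₄* c-commands the anaphor but is outside its binding domain → cannot satisfy Principle A.
*the musicians₅* c-commands the anaphor within its binding domain → licit binder.

{5}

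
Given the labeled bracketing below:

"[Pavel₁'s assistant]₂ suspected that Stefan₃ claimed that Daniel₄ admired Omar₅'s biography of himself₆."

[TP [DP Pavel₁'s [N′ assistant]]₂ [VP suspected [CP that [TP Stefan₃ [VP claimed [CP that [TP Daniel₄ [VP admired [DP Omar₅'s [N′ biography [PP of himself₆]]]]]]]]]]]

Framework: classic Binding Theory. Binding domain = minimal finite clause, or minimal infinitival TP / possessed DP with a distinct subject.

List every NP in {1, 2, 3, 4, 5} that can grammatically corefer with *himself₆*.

{5}

*himself* is an anaphor, so Principle A applies: it must be bound in its binding domain.
Binding domain of *himself₆*: the possessed DP, whose subject is Omar₅.
*Pavel₁* does not c-command the anaphor → cannot bind it.
*[Pavel₁'s assistant]₂* c-commands the anaphor but is outside its binding domain → cannot satisfy Principle A.
*Stefan₃* c-commands the anaphor but is outside its binding domain → cannot satisfy Principle A.
*Daniel₄* c-commands the anaphor but is outside its binding domain → cannot satisfy Principle A.
*Omar₅* c-commands the anaphor within its binding domain → licit binder.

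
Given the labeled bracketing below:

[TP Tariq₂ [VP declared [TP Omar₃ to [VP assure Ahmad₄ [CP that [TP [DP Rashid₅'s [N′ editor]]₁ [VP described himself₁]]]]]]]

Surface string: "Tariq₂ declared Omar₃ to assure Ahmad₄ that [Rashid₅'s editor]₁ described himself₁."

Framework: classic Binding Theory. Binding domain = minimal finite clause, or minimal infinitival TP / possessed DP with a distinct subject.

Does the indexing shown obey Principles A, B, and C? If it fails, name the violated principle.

grammatical

The two coindexed NPs are *[Rashid₅'s editor]₁* and *himself₁*.
*himself₁* is an anaphor; its binding domain is the embedded TP, whose subject is [Rashid₅'s editor]₁. *[Rashid₅'s editor]₁* c-commands it within that domain and shares its index, so Principle A is satisfied.
*[Rashid₅'s editor]₁* is an R-expression; *himself₁* does not c-command it, and no other NP shares its index, so Principle C is satisfied.
All principles are respected.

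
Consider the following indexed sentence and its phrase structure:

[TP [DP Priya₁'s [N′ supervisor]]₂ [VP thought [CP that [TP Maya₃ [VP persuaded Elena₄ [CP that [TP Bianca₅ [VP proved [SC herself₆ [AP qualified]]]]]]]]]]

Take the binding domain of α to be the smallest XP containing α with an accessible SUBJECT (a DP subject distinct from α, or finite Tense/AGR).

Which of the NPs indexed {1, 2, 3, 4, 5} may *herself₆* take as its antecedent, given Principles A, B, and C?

{5}

*herself* is an anaphor, so Principle A applies: it must be bound in its binding domain.
Binding domain of *herself₆*: the embedded TP, whose subject is Bianca₅.
*Priya₁* does not c-command the anaphor → cannot bind it.
*[Priya₁'s supervisor]₂* c-commands the anaphor but is outside its binding domain → cannot satisfy Principle A.
*Maya₃* c-commands the anaphor but is outside its binding domain → cannot satisfy Principle A.
*Elena₄* c-commands the anaphor but is outside its binding domain → cannot satisfy Principle A.
*Bianca₅* c-commands the anaphor within its binding domain → licit binder.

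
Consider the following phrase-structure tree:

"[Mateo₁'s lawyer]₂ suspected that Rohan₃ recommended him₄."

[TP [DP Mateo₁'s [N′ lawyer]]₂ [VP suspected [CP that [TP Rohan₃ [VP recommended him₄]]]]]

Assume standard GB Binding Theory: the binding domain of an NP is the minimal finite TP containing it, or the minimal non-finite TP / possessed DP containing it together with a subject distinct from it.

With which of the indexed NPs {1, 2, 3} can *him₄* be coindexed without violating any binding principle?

*him* is a pronoun, so Principle B applies: it must be free in its binding domain.
Binding domain of *him₄*: the embedded TP, whose subject is Rohan₃.
*Mateo₁* and the pronoun do not c-command one another → neither Principle B nor Principle C is at stake; coindexation permitted.
*[Mateo₁'s lawyer]₂* c-commands the pronoun but from outside its binding domain, and is not c-commanded by it → coindexation permitted.
*Rohan₃* c-commands the pronoun within its binding domain → coindexation would violate Principle B.

{1, 2}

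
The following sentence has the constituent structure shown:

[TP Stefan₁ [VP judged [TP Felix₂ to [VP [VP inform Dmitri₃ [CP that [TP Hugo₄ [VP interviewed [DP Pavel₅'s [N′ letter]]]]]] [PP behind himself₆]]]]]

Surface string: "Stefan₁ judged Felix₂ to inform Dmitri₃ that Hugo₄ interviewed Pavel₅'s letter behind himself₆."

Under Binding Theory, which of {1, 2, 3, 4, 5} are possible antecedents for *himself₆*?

*himself* is an anaphor, so Principle A applies: it must be bound in its binding domain.
Binding domain of *himself₆*: the embedded TP, whose subject is Felix₂.
*Stefan₁* c-commands the anaphor but is outside its binding domain → cannot satisfy Principle A.
*Felix₂* c-commands the anaphor within its binding domain → licit binder.
*Dmitri₃* does not c-command the anaphor → cannot bind it.
*Hugo₄* does not c-command the anaphor → cannot bind it.
*Pavel₅* does not c-command the anaphor → cannot bind it.

{2}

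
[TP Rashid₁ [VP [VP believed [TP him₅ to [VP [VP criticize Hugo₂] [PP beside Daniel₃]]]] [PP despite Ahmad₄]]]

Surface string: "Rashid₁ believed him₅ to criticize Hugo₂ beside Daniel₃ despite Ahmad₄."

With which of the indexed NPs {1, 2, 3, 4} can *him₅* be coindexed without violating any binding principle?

{4}

*him* is a pronoun, so Principle B applies: it must be free in its binding domain.
Binding domain of *him₅*: the matrix TP, whose subject is Rashid₁.
*Rashid₁* c-commands the pronoun within its binding domain → coindexation would violate Principle B.
*Hugo₂*: the pronoun c-commands this R-expression → coindexation would violate Principle C on *Hugo₂*.
*Daniel₃*: the pronoun c-commands this R-expression → coindexation would violate Principle C on *Daniel₃*.
*Ahmad₄* and the pronoun do not c-command one another → neither Principle B nor Principle C is at stake; coindexation permitted.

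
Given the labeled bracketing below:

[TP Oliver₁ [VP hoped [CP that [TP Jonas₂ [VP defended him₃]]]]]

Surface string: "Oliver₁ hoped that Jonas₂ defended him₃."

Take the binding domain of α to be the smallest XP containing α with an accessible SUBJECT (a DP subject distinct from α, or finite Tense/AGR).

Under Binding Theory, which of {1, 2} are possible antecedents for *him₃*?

*him* is a pronoun, so Principle B applies: it must be free in its binding domain.
Binding domain of *him₃*: the embedded TP, whose subject is Jonas₂.
*Oliver₁* c-commands the pronoun but from outside its binding domain, and is not c-commanded by it → coindexation permitted.
*Jonas₂* c-commands the pronoun within its binding domain → coindexation would violate Principle B.

{1}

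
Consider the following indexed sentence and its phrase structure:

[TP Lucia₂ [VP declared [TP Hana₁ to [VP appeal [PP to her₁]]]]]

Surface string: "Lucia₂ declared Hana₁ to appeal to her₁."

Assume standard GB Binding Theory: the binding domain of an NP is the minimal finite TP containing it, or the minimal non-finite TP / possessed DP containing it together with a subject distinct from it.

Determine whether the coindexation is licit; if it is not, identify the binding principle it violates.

The two coindexed NPs are *Hana₁* and *her₁*.
*her₁* is a pronoun. Its binding domain is the embedded TP, whose subject is Hana₁.
*Hana₁* c-commands it within that domain and carries the same index.
The pronoun is locally bound → Principle B violation.

Principle B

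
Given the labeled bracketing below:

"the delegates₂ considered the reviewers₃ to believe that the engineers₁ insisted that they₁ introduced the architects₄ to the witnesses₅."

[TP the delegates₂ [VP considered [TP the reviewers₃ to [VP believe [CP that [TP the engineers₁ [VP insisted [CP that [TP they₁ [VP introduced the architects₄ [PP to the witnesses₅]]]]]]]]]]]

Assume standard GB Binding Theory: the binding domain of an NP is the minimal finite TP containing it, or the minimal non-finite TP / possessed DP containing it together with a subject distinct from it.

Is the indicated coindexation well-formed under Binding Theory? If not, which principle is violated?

The two coindexed NPs are *the engineers₁* and *they₁*.
*they₁* is a pronoun; nothing c-commands it within its binding domain (the embedded TP.), so Principle B holds trivially.
*the engineers₁* is an R-expression; *they₁* does not c-command it, and no other NP shares its index, so Principle C is satisfied.
All principles are respected.

grammatical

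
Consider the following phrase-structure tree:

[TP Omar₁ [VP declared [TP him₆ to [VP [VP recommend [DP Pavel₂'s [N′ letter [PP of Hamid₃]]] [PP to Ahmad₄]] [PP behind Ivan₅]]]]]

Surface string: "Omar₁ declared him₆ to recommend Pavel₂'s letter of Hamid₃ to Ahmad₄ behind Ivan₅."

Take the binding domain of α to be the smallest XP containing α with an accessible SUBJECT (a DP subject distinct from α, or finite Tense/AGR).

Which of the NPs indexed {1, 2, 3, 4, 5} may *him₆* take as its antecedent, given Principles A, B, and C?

none

*him* is a pronoun, so Principle B applies: it must be free in its binding domain.
Binding domain of *him₆*: the matrix TP, whose subject is Omar₁.
*Omar₁* c-commands the pronoun within its binding domain → coindexation would violate Principle B.
*Pavel₂*: the pronoun c-commands this R-expression → coindexation would violate Principle C on *Pavel₂*.
*Hamid₃*: the pronoun c-commands this R-expression → coindexation would violate Principle C on *Hamid₃*.
*Ahmad₄*: the pronoun c-commands this R-expression → coindexation would violate Principle C on *Ahmad₄*.
*Ivan₅*: the pronoun c-commands this R-expression → coindexation would violate Principle C on *Ivan₅*.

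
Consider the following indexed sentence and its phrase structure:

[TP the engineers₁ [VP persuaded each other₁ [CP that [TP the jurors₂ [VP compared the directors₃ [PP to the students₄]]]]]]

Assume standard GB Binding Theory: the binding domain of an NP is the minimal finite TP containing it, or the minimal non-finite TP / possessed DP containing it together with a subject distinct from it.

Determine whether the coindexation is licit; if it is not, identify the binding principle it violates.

grammatical

The two coindexed NPs are *the engineers₁* and *each other₁*.
*each other₁* is an anaphor; its binding domain is the matrix TP, whose subject is the engineers₁. *the engineers₁* c-commands it within that domain and shares its index, so Principle A is satisfied.
*the engineers₁* is an R-expression; *each other₁* does not c-command it, and no other NP shares its index, so Principle C is satisfied.
All principles are respected.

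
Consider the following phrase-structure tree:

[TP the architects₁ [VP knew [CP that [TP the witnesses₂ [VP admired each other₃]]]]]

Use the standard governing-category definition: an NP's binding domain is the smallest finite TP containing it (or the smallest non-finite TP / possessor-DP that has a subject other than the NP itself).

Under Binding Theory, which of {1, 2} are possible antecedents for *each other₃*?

*each other* is an anaphor, so Principle A applies: it must be bound in its binding domain.
Binding domain of *each other₃*: the embedded TP, whose subject is the witnesses₂.
*the architects₁* c-commands the anaphor but is outside its binding domain → cannot satisfy Principle A.
*the witnesses₂* c-commands the anaphor within its binding domain → licit binder.

{2}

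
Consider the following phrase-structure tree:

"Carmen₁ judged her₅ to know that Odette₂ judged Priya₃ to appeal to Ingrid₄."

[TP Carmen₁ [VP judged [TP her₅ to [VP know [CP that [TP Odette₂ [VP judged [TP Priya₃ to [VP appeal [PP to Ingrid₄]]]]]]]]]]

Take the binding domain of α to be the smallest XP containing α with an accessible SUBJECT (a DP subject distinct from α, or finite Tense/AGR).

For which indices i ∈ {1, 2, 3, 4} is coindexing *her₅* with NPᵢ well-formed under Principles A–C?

*her* is a pronoun, so Principle B applies: it must be free in its binding domain.
Binding domain of *her₅*: the matrix TP, whose subject is Carmen₁.
*Carmen₁* c-commands the pronoun within its binding domain → coindexation would violate Principle B.
*Odette₂*: the pronoun c-commands this R-expression → coindexation would violate Principle C on *Odette₂*.
*Priya₃*: the pronoun c-commands this R-expression → coindexation would violate Principle C on *Priya₃*.
*Ingrid₄*: the pronoun c-commands this R-expression → coindexation would violate Principle C on *Ingrid₄*.

none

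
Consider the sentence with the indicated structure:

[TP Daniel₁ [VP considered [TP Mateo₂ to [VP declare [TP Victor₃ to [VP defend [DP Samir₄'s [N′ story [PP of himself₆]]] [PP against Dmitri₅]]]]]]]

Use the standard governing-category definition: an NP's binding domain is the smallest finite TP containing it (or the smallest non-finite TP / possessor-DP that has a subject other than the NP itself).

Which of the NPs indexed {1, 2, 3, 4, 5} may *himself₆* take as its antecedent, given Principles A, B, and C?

*himself* is an anaphor, so Principle A applies: it must be bound in its binding domain.
Binding domain of *himself₆*: the possessed DP, whose subject is Samir₄.
*Daniel₁* c-commands the anaphor but is outside its binding domain → cannot satisfy Principle A.
*Mateo₂* c-commands the anaphor but is outside its binding domain → cannot satisfy Principle A.
*Victor₃* c-commands the anaphor but is outside its binding domain → cannot satisfy Principle A.
*Samir₄* c-commands the anaphor within its binding domain → licit binder.
*Dmitri₅* does not c-command the anaphor → cannot bind it.

{4}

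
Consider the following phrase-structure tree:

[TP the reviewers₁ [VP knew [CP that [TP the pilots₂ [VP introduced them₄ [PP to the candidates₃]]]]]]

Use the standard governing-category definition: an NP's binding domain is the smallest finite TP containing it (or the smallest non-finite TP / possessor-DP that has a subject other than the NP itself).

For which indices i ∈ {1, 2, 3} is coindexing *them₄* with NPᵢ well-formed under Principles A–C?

*them* is a pronoun, so Principle B applies: it must be free in its binding domain.
Binding domain of *them₄*: the embedded TP, whose subject is the pilots₂.
*the reviewers₁* c-commands the pronoun but from outside its binding domain, and is not c-commanded by it → coindexation permitted.
*the pilots₂* c-commands the pronoun within its binding domain → coindexation would violate Principle B.
*the candidates₃*: the pronoun c-commands this R-expression → coindexation would violate Principle C on *the candidates₃*.

{1}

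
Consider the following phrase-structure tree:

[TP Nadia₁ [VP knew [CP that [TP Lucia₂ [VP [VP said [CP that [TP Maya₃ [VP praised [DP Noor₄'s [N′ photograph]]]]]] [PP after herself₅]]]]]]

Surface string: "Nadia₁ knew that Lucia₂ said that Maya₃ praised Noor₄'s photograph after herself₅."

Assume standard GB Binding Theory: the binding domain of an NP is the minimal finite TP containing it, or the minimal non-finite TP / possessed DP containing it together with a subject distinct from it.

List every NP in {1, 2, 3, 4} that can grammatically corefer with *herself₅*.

*herself* is an anaphor, so Principle A applies: it must be bound in its binding domain.
Binding domain of *herself₅*: the embedded TP, whose subject is Lucia₂.
*Nadia₁* c-commands the anaphor but is outside its binding domain → cannot satisfy Principle A.
*Lucia₂* c-commands the anaphor within its binding domain → licit binder.
*Maya₃* does not c-command the anaphor → cannot bind it.
*Noor₄* does not c-command the anaphor → cannot bind it.

{2}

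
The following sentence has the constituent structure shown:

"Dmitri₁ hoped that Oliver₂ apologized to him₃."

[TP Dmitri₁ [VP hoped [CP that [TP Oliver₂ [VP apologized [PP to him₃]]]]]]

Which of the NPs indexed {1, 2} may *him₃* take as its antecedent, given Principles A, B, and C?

{1}

*him* is a pronoun, so Principle B applies: it must be free in its binding domain.
Binding domain of *him₃*: the embedded TP, whose subject is Oliver₂.
*Dmitri₁* c-commands the pronoun but from outside its binding domain, and is not c-commanded by it → coindexation permitted.
*Oliver₂* c-commands the pronoun within its binding domain → coindexation would violate Principle B.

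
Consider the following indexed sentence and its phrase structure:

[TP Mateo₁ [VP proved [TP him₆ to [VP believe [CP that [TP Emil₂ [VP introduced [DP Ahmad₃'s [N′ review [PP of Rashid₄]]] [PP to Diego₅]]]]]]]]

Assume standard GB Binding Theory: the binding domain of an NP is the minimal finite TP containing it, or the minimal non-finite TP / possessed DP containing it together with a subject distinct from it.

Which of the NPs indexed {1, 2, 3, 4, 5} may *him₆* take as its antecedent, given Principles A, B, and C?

none

*him* is a pronoun, so Principle B applies: it must be free in its binding domain.
Binding domain of *him₆*: the matrix TP, whose subject is Mateo₁.
*Mateo₁* c-commands the pronoun within its binding domain → coindexation would violate Principle B.
*Emil₂*: the pronoun c-commands this R-expression → coindexation would violate Principle C on *Emil₂*.
*Ahmad₃*: the pronoun c-commands this R-expression → coindexation would violate Principle C on *Ahmad₃*.
*Rashid₄*: the pronoun c-commands this R-expression → coindexation would violate Principle C on *Rashid₄*.
*Diego₅*: the pronoun c-commands this R-expression → coindexation would violate Principle C on *Diego₅*.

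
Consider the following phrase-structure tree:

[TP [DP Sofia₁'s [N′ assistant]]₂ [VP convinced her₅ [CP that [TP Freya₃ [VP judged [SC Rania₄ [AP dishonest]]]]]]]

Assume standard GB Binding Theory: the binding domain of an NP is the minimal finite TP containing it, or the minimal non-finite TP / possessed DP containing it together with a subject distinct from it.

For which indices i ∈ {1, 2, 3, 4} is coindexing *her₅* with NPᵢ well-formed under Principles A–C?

{1}

*her* is a pronoun, so Principle B applies: it must be free in its binding domain.
Binding domain of *her₅*: the matrix TP, whose subject is [Sofia₁'s assistant]₂.
*Sofia₁* and the pronoun do not c-command one another → neither Principle B nor Principle C is at stake; coindexation permitted.
*[Sofia₁'s assistant]₂* c-commands the pronoun within its binding domain → coindexation would violate Principle B.
*Freya₃*: the pronoun c-commands this R-expression → coindexation would violate Principle C on *Freya₃*.
*Rania₄*: the pronoun c-commands this R-expression → coindexation would violate Principle C on *Rania₄*.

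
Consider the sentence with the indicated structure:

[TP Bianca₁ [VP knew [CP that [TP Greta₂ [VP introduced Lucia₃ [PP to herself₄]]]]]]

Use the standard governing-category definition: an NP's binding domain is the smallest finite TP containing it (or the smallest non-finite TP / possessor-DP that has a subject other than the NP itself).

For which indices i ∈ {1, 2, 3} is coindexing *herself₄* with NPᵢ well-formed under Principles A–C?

{2, 3}

*herself* is an anaphor, so Principle A applies: it must be bound in its binding domain.
Binding domain of *herself₄*: the embedded TP, whose subject is Greta₂.
*Bianca₁* c-commands the anaphor but is outside its binding domain → cannot satisfy Principle A.
*Greta₂* c-commands the anaphor within its binding domain → licit binder.
*Lucia₃* c-commands the anaphor within its binding domain → licit binder.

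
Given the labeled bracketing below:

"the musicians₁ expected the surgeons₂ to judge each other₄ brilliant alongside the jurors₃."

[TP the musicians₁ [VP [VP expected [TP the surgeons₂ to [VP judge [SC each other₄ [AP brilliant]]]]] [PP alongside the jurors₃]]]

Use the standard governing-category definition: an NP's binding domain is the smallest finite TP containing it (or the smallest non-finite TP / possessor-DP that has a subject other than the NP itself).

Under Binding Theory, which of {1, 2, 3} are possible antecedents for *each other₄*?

*each other* is an anaphor, so Principle A applies: it must be bound in its binding domain.
Binding domain of *each other₄*: the embedded TP, whose subject is the surgeons₂.
*the musicians₁* c-commands the anaphor but is outside its binding domain → cannot satisfy Principle A.
*the surgeons₂* c-commands the anaphor within its binding domain → licit binder.
*the jurors₃* does not c-command the anaphor → cannot bind it.

{2}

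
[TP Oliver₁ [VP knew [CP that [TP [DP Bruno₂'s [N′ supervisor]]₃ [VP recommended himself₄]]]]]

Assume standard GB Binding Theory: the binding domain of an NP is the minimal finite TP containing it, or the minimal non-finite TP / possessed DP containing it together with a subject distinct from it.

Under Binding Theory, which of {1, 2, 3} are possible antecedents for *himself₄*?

{3}

*himself* is an anaphor, so Principle A applies: it must be bound in its binding domain.
Binding domain of *himself₄*: the embedded TP, whose subject is [Bruno₂'s supervisor]₃.
*Oliver₁* c-commands the anaphor but is outside its binding domain → cannot satisfy Principle A.
*Bruno₂* does not c-command the anaphor → cannot bind it.
*[Bruno₂'s supervisor]₃* c-commands the anaphor within its binding domain → licit binder.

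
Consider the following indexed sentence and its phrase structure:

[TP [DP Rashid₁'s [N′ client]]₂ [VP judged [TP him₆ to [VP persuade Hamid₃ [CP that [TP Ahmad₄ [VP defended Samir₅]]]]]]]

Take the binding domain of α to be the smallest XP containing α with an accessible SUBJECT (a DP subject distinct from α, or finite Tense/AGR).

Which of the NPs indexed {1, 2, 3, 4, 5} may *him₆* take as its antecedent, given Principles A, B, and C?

*him* is a pronoun, so Principle B applies: it must be free in its binding domain.
Binding domain of *him₆*: the matrix TP, whose subject is [Rashid₁'s client]₂.
*Rashid₁* and the pronoun do not c-command one another → neither Principle B nor Principle C is at stake; coindexation permitted.
*[Rashid₁'s client]₂* c-commands the pronoun within its binding domain → coindexation would violate Principle B.
*Hamid₃*: the pronoun c-commands this R-expression → coindexation would violate Principle C on *Hamid₃*.
*Ahmad₄*: the pronoun c-commands this R-expression → coindexation would violate Principle C on *Ahmad₄*.
*Samir₅*: the pronoun c-commands this R-expression → coindexation would violate Principle C on *Samir₅*.

{1}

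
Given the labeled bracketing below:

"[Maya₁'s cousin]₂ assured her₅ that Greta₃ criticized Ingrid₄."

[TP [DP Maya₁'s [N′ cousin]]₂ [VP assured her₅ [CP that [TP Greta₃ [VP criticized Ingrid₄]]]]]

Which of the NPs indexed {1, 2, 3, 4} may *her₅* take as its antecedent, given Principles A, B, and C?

{1}

*her* is a pronoun, so Principle B applies: it must be free in its binding domain.
Binding domain of *her₅*: the matrix TP, whose subject is [Maya₁'s cousin]₂.
*Maya₁* and the pronoun do not c-command one another → neither Principle B nor Principle C is at stake; coindexation permitted.
*[Maya₁'s cousin]₂* c-commands the pronoun within its binding domain → coindexation would violate Principle B.
*Greta₃*: the pronoun c-commands this R-expression → coindexation would violate Principle C on *Greta₃*.
*Ingrid₄*: the pronoun c-commands this R-expression → coindexation would violate Principle C on *Ingrid₄*.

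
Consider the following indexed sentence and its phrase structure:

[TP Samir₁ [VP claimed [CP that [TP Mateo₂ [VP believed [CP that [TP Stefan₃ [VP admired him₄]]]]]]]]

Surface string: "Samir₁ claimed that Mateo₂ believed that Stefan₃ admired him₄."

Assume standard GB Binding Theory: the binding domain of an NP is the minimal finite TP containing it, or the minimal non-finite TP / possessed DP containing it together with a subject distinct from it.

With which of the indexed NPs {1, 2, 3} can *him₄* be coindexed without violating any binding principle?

{1, 2}

*him* is a pronoun, so Principle B applies: it must be free in its binding domain.
Binding domain of *him₄*: the embedded TP, whose subject is Stefan₃.
*Samir₁* c-commands the pronoun but from outside its binding domain, and is not c-commanded by it → coindexation permitted.
*Mateo₂* c-commands the pronoun but from outside its binding domain, and is not c-commanded by it → coindexation permitted.
*Stefan₃* c-commands the pronoun within its binding domain → coindexation would violate Principle B.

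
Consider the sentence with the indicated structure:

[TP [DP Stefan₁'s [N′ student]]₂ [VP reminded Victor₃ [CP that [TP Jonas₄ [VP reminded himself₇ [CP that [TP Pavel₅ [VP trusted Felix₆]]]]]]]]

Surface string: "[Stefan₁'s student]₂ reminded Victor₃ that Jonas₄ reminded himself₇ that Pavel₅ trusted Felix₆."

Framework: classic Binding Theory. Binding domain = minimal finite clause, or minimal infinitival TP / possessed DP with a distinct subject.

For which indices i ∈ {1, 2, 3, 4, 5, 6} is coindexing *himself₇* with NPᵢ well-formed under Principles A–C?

{4}

*himself* is an anaphor, so Principle A applies: it must be bound in its binding domain.
Binding domain of *himself₇*: the embedded TP, whose subject is Jonas₄.
*Stefan₁* does not c-command the anaphor → cannot bind it.
*[Stefan₁'s student]₂* c-commands the anaphor but is outside its binding domain → cannot satisfy Principle A.
*Victor₃* c-commands the anaphor but is outside its binding domain → cannot satisfy Principle A.
*Jonas₄* c-commands the anaphor within its binding domain → licit binder.
*Pavel₅* does not c-command the anaphor → cannot bind it.
*Felix₆* does not c-command the anaphor → cannot bind it.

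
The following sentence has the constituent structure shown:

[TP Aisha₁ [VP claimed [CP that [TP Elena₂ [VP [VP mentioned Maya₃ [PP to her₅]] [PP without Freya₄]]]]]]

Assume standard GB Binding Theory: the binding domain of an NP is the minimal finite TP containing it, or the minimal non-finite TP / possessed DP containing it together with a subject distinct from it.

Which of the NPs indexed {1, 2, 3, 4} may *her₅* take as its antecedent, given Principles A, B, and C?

{1, 4}

*her* is a pronoun, so Principle B applies: it must be free in its binding domain.
Binding domain of *her₅*: the embedded TP, whose subject is Elena₂.
*Aisha₁* c-commands the pronoun but from outside its binding domain, and is not c-commanded by it → coindexation permitted.
*Elena₂* c-commands the pronoun within its binding domain → coindexation would violate Principle B.
*Maya₃* c-commands the pronoun within its binding domain → coindexation would violate Principle B.
*Freya₄* and the pronoun do not c-command one another → neither Principle B nor Principle C is at stake; coindexation permitted.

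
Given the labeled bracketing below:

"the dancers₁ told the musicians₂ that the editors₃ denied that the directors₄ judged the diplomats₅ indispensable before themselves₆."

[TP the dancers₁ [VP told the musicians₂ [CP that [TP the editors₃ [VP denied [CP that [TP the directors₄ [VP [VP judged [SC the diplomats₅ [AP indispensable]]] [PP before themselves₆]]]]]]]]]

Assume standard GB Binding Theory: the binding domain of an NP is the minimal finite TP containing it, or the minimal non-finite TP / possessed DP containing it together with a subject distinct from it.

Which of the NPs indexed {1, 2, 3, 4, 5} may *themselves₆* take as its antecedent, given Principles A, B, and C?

*themselves* is an anaphor, so Principle A applies: it must be bound in its binding domain.
Binding domain of *themselves₆*: the embedded TP, whose subject is the directors₄.
*the dancers₁* c-commands the anaphor but is outside its binding domain → cannot satisfy Principle A.
*the musicians₂* c-commands the anaphor but is outside its binding domain → cannot satisfy Principle A.
*the editors₃* c-commands the anaphor but is outside its binding domain → cannot satisfy Principle A.
*the directors₄* c-commands the anaphor within its binding domain → licit binder.
*the diplomats₅* does not c-command the anaphor → cannot bind it.

{4}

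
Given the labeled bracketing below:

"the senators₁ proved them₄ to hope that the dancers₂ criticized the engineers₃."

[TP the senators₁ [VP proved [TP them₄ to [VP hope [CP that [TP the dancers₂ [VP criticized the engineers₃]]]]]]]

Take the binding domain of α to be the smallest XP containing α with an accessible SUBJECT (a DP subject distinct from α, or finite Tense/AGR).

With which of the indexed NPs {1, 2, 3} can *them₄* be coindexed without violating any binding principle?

none

*them* is a pronoun, so Principle B applies: it must be free in its binding domain.
Binding domain of *them₄*: the matrix TP, whose subject is the senators₁.
*the senators₁* c-commands the pronoun within its binding domain → coindexation would violate Principle B.
*the dancers₂*: the pronoun c-commands this R-expression → coindexation would violate Principle C on *the dancers₂*.
*the engineers₃*: the pronoun c-commands this R-expression → coindexation would violate Principle C on *the engineers₃*.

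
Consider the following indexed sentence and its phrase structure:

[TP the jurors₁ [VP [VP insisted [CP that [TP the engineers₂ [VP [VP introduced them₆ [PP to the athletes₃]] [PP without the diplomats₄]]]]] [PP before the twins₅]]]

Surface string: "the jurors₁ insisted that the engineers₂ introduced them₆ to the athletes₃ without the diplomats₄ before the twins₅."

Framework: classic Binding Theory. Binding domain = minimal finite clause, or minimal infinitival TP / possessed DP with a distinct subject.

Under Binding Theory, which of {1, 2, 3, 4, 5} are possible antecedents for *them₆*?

{1, 4, 5}

*them* is a pronoun, so Principle B applies: it must be free in its binding domain.
Binding domain of *them₆*: the embedded TP, whose subject is the engineers₂.
*the jurors₁* c-commands the pronoun but from outside its binding domain, and is not c-commanded by it → coindexation permitted.
*the engineers₂* c-commands the pronoun within its binding domain → coindexation would violate Principle B.
*the athletes₃*: the pronoun c-commands this R-expression → coindexation would violate Principle C on *the athletes₃*.
*the diplomats₄* and the pronoun do not c-command one another → neither Principle B nor Principle C is at stake; coindexation permitted.
*the twins₅* and the pronoun do not c-command one another → neither Principle B nor Principle C is at stake; coindexation permitted.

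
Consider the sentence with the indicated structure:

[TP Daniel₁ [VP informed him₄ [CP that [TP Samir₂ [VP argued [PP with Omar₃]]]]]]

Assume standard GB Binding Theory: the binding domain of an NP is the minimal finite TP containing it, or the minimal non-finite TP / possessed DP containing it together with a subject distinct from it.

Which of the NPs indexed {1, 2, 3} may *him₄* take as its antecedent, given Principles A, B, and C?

none

*him* is a pronoun, so Principle B applies: it must be free in its binding domain.
Binding domain of *him₄*: the matrix TP, whose subject is Daniel₁.
*Daniel₁* c-commands the pronoun within its binding domain → coindexation would violate Principle B.
*Samir₂*: the pronoun c-commands this R-expression → coindexation would violate Principle C on *Samir₂*.
*Omar₃*: the pronoun c-commands this R-expression → coindexation would violate Principle C on *Omar₃*.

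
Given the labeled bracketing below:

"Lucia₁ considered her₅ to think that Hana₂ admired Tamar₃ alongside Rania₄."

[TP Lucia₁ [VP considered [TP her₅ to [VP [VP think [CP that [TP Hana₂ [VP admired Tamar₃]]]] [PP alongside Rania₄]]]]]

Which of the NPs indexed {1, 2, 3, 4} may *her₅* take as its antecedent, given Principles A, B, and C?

*her* is a pronoun, so Principle B applies: it must be free in its binding domain.
Binding domain of *her₅*: the matrix TP, whose subject is Lucia₁.
*Lucia₁* c-commands the pronoun within its binding domain → coindexation would violate Principle B.
*Hana₂*: the pronoun c-commands this R-expression → coindexation would violate Principle C on *Hana₂*.
*Tamar₃*: the pronoun c-commands this R-expression → coindexation would violate Principle C on *Tamar₃*.
*Rania₄*: the pronoun c-commands this R-expression → coindexation would violate Principle C on *Rania₄*.

none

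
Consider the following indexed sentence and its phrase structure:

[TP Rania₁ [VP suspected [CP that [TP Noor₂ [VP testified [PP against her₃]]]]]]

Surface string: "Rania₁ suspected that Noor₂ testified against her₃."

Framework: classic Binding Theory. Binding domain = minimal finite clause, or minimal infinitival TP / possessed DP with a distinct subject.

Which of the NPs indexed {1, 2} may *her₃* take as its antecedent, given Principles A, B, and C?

{1}

*her* is a pronoun, so Principle B applies: it must be free in its binding domain.
Binding domain of *her₃*: the embedded TP, whose subject is Noor₂.
*Rania₁* c-commands the pronoun but from outside its binding domain, and is not c-commanded by it → coindexation permitted.
*Noor₂* c-commands the pronoun within its binding domain → coindexation would violate Principle B.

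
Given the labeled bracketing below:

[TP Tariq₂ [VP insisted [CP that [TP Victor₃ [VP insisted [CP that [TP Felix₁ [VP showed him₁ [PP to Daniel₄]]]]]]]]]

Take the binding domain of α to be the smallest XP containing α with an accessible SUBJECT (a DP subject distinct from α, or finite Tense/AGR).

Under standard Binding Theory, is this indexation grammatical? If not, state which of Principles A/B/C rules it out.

The two coindexed NPs are *Felix₁* and *him₁*.
*him₁* is a pronoun. Its binding domain is the embedded TP, whose subject is Felix₁.
*Felix₁* c-commands it within that domain and carries the same index.
The pronoun is locally bound → Principle B violation.

Principle B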